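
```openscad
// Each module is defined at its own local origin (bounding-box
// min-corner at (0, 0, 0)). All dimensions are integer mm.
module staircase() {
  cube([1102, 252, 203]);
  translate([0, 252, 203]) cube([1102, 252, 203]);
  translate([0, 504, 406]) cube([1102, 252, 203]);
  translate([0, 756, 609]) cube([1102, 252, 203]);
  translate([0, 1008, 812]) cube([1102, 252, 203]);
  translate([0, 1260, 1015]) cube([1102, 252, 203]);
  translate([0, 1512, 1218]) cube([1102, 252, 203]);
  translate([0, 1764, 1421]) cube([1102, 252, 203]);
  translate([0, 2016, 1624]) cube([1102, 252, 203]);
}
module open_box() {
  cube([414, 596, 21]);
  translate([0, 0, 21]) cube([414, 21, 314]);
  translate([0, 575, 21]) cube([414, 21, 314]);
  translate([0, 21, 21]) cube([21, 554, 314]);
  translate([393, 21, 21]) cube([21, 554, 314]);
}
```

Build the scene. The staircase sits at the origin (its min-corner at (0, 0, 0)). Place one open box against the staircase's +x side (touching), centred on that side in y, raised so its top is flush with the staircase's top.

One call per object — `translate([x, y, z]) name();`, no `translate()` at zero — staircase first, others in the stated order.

staircase();
translate([1102, 836, 1492]) open_box();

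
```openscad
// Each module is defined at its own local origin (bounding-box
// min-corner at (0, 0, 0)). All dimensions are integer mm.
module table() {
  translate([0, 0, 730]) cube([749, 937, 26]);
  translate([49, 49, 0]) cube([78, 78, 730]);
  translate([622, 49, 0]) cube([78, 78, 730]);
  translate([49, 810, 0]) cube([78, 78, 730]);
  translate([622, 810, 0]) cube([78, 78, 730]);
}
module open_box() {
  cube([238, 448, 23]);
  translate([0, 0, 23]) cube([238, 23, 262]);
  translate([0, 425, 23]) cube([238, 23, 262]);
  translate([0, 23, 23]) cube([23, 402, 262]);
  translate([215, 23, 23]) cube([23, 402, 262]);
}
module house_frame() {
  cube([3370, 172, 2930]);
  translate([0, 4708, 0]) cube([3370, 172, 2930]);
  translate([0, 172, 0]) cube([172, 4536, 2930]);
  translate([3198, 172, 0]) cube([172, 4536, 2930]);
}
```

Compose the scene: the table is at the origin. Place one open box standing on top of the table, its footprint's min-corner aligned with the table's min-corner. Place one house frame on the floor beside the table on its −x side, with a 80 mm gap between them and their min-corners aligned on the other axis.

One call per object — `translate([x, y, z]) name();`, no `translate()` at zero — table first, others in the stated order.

table();
translate([0, 0, 756]) open_box();
translate([-3450, 0, 0]) house_frame();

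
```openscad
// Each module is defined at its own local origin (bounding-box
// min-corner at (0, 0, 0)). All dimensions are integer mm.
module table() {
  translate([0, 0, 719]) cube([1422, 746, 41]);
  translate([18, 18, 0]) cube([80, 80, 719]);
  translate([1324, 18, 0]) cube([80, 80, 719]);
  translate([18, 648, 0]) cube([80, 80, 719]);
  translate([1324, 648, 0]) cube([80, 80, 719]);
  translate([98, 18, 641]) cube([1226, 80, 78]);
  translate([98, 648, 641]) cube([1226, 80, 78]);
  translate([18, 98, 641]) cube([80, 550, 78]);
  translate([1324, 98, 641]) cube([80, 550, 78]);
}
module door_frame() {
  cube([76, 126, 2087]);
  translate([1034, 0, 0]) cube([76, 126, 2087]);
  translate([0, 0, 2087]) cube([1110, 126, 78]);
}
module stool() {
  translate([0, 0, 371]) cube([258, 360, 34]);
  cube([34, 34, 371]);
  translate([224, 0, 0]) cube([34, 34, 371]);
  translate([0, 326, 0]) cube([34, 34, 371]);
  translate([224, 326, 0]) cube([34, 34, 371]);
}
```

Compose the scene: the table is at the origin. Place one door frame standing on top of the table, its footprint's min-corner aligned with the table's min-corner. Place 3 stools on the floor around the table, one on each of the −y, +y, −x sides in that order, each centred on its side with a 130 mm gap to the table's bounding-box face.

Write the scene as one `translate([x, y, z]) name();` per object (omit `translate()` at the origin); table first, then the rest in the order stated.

table();
translate([0, 0, 760]) door_frame();
translate([582, -490, 0]) stool();
translate([582, 876, 0]) stool();
translate([-388, 193, 0]) stool();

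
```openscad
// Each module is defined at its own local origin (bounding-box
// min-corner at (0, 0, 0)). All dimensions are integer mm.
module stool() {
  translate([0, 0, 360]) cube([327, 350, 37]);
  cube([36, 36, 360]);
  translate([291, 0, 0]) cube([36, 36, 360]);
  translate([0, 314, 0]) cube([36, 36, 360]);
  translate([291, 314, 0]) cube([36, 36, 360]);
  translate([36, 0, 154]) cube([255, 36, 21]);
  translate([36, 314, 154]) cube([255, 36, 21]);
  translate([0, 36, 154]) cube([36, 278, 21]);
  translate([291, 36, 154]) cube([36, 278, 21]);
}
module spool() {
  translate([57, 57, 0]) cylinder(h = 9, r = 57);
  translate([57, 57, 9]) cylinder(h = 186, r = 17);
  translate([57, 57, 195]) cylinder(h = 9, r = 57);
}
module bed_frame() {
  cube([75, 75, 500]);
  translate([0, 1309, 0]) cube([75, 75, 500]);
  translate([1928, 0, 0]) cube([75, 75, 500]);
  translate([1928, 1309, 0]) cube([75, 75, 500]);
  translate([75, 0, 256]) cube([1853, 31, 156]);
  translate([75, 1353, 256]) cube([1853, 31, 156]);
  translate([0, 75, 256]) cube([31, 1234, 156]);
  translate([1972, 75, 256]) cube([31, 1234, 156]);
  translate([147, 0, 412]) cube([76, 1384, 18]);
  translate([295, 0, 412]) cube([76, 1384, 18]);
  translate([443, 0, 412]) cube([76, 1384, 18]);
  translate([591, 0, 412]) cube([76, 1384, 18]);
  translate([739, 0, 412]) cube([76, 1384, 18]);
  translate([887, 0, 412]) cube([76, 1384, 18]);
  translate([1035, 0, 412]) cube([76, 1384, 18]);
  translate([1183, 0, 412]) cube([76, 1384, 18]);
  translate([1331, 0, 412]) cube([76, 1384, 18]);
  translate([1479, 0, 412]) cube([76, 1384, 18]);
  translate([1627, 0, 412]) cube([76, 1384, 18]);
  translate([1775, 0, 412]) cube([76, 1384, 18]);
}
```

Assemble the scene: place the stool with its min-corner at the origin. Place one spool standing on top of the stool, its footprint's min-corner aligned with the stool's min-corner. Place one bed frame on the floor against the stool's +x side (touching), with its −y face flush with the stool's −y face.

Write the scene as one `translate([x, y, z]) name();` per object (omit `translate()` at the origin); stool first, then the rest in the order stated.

stool();
translate([0, 0, 397]) spool();
translate([327, 0, 0]) bed_frame();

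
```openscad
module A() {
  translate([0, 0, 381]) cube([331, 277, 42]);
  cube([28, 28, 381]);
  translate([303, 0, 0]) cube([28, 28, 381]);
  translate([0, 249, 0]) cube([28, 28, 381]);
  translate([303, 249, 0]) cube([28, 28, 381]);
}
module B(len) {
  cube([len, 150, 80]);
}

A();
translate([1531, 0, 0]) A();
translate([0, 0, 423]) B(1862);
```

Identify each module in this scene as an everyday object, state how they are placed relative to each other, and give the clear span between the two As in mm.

Second stool starts at x = 1531; first ends at x = 331; clear span = 1531 − 331 = 1200 mm.

A is a stool. B is a beam. A beam spans the tops of two stools. The clear span between the two stools is 1200 mm.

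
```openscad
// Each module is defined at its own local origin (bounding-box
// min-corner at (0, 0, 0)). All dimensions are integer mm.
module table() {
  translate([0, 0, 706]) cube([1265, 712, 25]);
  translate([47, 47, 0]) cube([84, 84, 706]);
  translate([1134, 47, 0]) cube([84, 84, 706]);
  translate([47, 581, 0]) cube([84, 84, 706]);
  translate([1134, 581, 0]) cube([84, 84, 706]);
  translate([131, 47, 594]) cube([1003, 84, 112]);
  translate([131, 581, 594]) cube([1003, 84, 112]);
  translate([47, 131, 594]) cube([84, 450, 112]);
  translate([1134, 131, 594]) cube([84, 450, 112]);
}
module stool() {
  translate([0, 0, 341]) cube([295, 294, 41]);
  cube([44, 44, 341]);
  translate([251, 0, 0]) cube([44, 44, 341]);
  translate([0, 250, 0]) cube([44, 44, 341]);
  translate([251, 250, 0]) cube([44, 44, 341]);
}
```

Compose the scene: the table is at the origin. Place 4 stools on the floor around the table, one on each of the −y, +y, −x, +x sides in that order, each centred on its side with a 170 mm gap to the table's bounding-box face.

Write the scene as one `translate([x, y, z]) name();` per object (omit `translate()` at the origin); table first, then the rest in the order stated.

table();
translate([485, -464, 0]) stool();
translate([485, 882, 0]) stool();
translate([-465, 209, 0]) stool();
translate([1435, 209, 0]) stool();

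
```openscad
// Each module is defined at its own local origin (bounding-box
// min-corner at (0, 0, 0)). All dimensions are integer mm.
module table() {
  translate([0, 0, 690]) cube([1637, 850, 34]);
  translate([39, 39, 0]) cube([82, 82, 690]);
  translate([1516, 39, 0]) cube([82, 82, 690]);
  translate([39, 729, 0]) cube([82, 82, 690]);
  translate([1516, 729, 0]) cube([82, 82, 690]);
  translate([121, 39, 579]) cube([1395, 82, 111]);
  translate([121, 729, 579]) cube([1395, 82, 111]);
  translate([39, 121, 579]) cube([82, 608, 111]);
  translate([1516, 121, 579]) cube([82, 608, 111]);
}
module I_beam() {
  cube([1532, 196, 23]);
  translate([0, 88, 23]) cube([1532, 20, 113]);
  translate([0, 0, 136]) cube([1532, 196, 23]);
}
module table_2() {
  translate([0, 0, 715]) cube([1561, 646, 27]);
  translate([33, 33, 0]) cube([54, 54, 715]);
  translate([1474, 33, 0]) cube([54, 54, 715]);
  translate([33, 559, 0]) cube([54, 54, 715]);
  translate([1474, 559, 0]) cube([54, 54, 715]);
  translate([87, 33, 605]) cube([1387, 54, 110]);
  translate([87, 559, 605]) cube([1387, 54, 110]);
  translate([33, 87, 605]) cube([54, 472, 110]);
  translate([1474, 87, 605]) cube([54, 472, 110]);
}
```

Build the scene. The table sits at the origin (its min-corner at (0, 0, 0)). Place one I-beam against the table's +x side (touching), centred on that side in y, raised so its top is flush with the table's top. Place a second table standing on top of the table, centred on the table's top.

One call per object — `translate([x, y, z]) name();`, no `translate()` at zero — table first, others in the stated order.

table();
translate([1637, 327, 565]) I_beam();
translate([38, 102, 724]) table_2();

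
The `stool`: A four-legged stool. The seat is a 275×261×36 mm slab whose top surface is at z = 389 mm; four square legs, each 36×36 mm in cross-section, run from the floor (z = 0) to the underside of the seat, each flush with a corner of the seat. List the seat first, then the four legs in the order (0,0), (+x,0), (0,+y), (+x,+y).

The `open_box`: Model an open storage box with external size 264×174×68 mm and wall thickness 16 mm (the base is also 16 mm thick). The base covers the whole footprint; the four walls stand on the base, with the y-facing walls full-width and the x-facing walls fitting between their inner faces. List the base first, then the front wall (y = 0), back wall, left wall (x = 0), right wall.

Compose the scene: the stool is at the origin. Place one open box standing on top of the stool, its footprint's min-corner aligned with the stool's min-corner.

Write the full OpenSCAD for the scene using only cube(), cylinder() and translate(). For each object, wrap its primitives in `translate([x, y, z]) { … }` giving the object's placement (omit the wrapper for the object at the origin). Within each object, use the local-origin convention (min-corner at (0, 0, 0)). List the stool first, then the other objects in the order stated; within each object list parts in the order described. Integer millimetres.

translate([0, 0, 353]) cube([275, 261, 36]);
cube([36, 36, 353]);
translate([239, 0, 0]) cube([36, 36, 353]);
translate([0, 225, 0]) cube([36, 36, 353]);
translate([239, 225, 0]) cube([36, 36, 353]);
translate([0, 0, 389]) {
  cube([264, 174, 16]);
  translate([0, 0, 16]) cube([264, 16, 52]);
  translate([0, 158, 16]) cube([264, 16, 52]);
  translate([0, 16, 16]) cube([16, 142, 52]);
  translate([248, 16, 16]) cube([16, 142, 52]);
}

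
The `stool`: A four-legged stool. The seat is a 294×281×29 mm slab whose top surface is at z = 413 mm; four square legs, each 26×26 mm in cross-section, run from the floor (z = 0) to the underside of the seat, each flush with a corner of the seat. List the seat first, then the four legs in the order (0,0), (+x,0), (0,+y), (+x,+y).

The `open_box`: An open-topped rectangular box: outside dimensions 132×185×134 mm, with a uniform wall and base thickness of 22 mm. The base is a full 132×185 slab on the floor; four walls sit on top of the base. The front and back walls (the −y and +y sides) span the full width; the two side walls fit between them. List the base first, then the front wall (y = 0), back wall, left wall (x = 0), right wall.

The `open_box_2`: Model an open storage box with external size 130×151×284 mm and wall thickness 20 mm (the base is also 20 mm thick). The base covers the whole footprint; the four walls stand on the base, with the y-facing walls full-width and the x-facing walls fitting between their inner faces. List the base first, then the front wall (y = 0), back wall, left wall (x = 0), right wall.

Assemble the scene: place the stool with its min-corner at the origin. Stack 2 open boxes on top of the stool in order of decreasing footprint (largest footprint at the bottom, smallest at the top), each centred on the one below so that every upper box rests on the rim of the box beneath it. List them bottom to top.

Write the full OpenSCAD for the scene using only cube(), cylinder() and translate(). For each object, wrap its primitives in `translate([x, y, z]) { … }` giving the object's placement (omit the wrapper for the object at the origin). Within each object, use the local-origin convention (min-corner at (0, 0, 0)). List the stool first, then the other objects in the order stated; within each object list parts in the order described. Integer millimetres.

translate([0, 0, 384]) cube([294, 281, 29]);
cube([26, 26, 384]);
translate([268, 0, 0]) cube([26, 26, 384]);
translate([0, 255, 0]) cube([26, 26, 384]);
translate([268, 255, 0]) cube([26, 26, 384]);
translate([81, 48, 413]) {
  cube([132, 185, 22]);
  translate([0, 0, 22]) cube([132, 22, 112]);
  translate([0, 163, 22]) cube([132, 22, 112]);
  translate([0, 22, 22]) cube([22, 141, 112]);
  translate([110, 22, 22]) cube([22, 141, 112]);
}
translate([82, 65, 547]) {
  cube([130, 151, 20]);
  translate([0, 0, 20]) cube([130, 20, 264]);
  translate([0, 131, 20]) cube([130, 20, 264]);
  translate([0, 20, 20]) cube([20, 111, 264]);
  translate([110, 20, 20]) cube([20, 111, 264]);
}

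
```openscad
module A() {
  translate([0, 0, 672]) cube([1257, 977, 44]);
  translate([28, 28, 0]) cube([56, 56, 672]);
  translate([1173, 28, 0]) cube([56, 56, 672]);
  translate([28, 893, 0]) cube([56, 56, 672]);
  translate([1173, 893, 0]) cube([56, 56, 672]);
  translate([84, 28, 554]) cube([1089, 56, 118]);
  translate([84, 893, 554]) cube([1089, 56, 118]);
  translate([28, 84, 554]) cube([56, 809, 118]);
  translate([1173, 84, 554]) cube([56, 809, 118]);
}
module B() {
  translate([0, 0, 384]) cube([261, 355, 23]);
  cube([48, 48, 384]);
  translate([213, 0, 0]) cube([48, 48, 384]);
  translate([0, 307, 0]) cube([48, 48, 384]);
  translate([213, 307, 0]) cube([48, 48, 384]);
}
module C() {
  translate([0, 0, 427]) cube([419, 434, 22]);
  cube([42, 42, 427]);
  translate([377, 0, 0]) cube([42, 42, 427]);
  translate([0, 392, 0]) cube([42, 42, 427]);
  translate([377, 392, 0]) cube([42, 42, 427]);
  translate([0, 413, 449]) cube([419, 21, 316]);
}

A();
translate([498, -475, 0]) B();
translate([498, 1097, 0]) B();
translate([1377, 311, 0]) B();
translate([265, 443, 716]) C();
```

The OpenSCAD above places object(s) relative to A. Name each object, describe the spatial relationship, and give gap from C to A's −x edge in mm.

The chair's min-x is at 265; the table's min-x is 0; gap = 265 mm.

A is a table. B is a stool. C is a chair. Three stools sit around the table at the −y, +y, +x sides. The chair is on top of the table. The gap from the chair to the table's −x edge is 265 mm.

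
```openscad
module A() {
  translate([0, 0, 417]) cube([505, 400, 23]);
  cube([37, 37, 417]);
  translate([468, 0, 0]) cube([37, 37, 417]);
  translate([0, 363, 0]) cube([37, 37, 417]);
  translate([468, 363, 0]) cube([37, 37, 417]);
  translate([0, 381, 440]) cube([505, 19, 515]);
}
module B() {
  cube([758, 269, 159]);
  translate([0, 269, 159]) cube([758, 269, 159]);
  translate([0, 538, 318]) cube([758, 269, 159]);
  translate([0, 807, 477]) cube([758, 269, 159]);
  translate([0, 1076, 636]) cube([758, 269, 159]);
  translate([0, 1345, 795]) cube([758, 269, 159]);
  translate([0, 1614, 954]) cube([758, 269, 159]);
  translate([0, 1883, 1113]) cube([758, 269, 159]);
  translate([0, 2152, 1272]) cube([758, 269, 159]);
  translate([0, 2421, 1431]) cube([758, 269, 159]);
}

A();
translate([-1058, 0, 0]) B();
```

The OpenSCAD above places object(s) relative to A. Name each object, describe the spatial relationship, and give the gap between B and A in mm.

A is a chair. B is a staircase. The staircase is on the floor beside the chair on its −x side. The gap between the staircase and the chair is 300 mm.

The staircase's nearest face is 300 mm from the chair's −x face.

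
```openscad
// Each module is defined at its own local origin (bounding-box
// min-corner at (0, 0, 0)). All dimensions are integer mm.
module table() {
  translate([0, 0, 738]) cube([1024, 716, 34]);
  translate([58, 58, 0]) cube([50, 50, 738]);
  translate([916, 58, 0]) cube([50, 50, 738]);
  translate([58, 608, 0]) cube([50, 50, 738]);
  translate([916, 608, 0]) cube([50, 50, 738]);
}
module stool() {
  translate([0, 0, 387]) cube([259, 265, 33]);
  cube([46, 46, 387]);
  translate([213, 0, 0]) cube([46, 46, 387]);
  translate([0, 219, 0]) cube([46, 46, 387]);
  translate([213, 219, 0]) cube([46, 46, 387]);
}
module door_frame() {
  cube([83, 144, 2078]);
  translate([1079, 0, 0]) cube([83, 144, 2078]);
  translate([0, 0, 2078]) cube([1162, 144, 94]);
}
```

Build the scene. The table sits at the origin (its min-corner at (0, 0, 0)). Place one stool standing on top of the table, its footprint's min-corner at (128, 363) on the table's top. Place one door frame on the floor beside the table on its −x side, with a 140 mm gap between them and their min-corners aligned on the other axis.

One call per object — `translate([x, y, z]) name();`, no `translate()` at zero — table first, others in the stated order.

table();
translate([128, 363, 772]) stool();
translate([-1302, 0, 0]) door_frame();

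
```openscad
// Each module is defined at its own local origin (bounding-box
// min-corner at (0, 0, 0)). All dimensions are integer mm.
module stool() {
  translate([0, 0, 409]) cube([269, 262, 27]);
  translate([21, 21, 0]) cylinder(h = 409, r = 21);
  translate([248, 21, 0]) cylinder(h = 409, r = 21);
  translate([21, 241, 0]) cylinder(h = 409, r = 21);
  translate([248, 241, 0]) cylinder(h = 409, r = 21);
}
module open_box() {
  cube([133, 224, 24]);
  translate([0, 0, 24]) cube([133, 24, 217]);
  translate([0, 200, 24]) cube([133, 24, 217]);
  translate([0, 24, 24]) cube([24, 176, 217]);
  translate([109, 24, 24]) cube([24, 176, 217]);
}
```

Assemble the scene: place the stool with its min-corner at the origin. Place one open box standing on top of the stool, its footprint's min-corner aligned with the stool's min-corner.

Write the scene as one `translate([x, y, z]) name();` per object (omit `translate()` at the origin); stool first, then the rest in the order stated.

stool();
translate([0, 0, 436]) open_box();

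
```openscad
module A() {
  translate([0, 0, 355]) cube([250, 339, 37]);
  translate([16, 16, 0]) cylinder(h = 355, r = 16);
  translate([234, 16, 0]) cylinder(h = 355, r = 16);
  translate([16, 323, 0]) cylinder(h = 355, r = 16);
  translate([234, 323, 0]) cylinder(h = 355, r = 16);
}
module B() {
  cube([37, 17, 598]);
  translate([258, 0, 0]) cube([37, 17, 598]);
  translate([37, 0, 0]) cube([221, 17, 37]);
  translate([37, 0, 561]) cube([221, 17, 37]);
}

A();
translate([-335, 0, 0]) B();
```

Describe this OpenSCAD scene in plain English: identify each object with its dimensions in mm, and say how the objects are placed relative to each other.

A is a four-legged stool. The seat is a 250×339×37 mm slab whose top surface is at z = 392 mm; four round legs, each 32 mm in diameter, run from the floor (z = 0) to the underside of the seat, each leg's axis is inset half a diameter from the nearest pair of seat edges (so the leg's bounding box is flush with the corner).

B is a rectangular picture frame lying in the x–z plane (depth along y). The opening is 221 mm wide (x) by 524 mm tall (z), surrounded by a border 37 mm wide on all four sides. The frame is 17 mm deep and is made of two full-height vertical stiles with two horizontal rails fitted between them.

The picture frame is on the floor beside the stool on its −x side.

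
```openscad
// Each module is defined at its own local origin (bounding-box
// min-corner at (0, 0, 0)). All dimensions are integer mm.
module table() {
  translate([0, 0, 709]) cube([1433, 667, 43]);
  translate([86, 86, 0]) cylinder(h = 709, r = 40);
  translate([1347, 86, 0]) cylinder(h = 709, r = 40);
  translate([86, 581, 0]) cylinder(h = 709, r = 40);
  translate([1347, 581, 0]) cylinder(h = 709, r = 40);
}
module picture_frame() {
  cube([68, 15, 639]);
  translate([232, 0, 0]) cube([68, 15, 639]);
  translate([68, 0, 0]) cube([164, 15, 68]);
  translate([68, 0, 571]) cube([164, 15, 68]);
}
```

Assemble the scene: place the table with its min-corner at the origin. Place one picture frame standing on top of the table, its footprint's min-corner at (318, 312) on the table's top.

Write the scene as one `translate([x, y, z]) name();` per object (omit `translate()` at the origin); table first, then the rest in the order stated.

table();
translate([318, 312, 752]) picture_frame();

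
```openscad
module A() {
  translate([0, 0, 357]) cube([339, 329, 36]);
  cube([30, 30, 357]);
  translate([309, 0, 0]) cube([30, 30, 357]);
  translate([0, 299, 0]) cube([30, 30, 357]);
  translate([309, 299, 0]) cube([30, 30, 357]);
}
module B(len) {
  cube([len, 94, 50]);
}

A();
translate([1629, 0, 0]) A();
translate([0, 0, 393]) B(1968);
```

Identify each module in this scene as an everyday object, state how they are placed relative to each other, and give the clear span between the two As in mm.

Second stool starts at x = 1629; first ends at x = 339; clear span = 1629 − 339 = 1290 mm.

A is a stool. B is a beam. A beam spans the tops of two stools. The clear span between the two stools is 1290 mm.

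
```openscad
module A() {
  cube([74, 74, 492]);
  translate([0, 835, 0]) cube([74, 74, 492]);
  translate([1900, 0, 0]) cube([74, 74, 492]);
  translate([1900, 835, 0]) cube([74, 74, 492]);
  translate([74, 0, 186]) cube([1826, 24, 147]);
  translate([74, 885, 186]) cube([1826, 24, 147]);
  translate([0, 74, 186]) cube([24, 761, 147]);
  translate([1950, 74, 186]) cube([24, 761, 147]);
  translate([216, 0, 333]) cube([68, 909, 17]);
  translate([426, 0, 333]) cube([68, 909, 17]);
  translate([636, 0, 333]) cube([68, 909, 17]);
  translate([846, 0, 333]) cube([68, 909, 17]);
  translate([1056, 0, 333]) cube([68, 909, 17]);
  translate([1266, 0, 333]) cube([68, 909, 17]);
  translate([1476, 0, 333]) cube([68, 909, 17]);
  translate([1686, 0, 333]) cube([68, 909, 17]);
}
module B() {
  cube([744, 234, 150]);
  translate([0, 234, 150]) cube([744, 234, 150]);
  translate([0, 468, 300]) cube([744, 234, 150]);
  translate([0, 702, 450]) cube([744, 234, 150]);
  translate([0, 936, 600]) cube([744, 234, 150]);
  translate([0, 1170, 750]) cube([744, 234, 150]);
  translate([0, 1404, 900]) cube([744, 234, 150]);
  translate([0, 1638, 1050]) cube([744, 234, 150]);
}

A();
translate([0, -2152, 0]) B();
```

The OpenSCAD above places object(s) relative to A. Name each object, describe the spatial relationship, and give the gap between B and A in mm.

A is a bed frame. B is a staircase. The staircase is on the floor beside the bed frame on its −y side. The gap between the staircase and the bed frame is 280 mm.

The staircase's nearest face is 280 mm from the bed frame's −y face.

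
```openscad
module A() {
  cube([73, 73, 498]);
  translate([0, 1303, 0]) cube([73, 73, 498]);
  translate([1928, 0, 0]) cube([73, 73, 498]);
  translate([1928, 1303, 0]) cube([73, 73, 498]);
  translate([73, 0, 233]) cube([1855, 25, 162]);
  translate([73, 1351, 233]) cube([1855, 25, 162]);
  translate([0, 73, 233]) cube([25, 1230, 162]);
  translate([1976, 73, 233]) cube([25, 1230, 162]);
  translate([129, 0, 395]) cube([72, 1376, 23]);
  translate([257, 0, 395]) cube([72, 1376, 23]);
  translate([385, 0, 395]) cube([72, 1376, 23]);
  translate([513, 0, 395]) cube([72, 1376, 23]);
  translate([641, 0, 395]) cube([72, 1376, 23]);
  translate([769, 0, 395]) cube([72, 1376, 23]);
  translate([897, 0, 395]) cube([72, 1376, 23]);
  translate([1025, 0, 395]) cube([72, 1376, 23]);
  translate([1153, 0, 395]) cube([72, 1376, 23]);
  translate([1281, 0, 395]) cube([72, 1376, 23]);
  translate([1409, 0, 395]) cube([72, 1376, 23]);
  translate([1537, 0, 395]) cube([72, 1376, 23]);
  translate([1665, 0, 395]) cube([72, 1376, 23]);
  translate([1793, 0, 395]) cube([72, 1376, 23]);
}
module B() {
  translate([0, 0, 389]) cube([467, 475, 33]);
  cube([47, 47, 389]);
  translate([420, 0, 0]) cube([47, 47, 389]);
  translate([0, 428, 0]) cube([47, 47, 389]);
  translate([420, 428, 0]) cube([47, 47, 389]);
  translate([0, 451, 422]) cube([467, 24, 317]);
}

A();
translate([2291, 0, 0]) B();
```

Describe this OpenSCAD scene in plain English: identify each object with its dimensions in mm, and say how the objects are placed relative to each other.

A is a bed frame 2001 mm long (x) by 1376 mm wide (y). Four 73×73 mm corner posts, 498 mm tall, at the corners of the footprint. Four rails of 25 mm thickness and 162 mm height run between adjacent posts with their undersides at z = 233 mm, their outer faces flush with the outside of the frame (the two x-running rails run between the posts' inner faces; the two y-running rails run between the posts' inner faces). 14 slats, each 72 mm wide (x) and 23 mm thick, lie across the top of the two x-running rails, running the full 1376 mm width of the frame in y; the slats are evenly spaced along x between the inner faces of the end posts with equal gaps (rounded down to the nearest mm) at the −x end and between each pair — any rounding remainder accumulates at the +x end.

B is a chair. The seat is a 467×475×33 mm slab with its top at z = 422 mm, on four 47×47 mm corner legs (flush with the seat edges, standing on z = 0). A flat backrest 24 mm thick, 317 mm tall, spans the full seat width and rises from the seat top along its +y edge, rear face flush with the rear of the seat.

The chair is on the floor beside the bed frame on its +x side.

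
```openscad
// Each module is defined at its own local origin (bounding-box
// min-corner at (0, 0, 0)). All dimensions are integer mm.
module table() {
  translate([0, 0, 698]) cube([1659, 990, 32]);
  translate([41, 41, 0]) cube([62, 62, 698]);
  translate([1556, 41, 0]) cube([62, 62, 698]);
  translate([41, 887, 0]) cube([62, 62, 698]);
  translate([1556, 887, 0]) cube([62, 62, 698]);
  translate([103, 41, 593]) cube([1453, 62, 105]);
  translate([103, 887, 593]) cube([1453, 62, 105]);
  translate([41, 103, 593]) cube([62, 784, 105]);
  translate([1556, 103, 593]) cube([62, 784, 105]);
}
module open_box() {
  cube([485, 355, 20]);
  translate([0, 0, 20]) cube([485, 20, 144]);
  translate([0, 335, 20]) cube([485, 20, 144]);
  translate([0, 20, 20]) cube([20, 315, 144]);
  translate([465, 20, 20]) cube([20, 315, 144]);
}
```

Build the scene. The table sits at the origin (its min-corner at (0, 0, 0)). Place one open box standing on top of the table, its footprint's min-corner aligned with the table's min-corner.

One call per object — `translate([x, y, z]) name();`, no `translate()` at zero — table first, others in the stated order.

table();
translate([0, 0, 730]) open_box();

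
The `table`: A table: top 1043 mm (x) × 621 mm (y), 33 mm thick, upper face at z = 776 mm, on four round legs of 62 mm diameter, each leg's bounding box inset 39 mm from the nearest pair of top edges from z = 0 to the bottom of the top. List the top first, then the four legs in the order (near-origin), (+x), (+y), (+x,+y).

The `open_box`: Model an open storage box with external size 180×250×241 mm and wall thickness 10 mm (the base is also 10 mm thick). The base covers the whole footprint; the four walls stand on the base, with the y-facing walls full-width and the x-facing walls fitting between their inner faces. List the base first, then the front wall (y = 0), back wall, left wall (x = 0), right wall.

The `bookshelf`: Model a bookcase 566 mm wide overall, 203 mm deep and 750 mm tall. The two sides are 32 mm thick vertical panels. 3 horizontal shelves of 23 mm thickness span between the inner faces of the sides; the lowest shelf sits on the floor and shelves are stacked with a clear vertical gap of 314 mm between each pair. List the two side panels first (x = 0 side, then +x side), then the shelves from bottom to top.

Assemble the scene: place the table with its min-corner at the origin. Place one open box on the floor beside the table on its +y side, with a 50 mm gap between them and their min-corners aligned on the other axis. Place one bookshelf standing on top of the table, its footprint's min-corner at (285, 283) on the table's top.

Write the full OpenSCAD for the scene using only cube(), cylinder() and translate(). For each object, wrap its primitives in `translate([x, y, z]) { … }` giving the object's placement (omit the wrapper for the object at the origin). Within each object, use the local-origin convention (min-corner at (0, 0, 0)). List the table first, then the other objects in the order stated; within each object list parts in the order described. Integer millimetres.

translate([0, 0, 743]) cube([1043, 621, 33]);
translate([70, 70, 0]) cylinder(h = 743, r = 31);
translate([973, 70, 0]) cylinder(h = 743, r = 31);
translate([70, 551, 0]) cylinder(h = 743, r = 31);
translate([973, 551, 0]) cylinder(h = 743, r = 31);
translate([0, 671, 0]) {
  cube([180, 250, 10]);
  translate([0, 0, 10]) cube([180, 10, 231]);
  translate([0, 240, 10]) cube([180, 10, 231]);
  translate([0, 10, 10]) cube([10, 230, 231]);
  translate([170, 10, 10]) cube([10, 230, 231]);
}
translate([285, 283, 776]) {
  cube([32, 203, 750]);
  translate([534, 0, 0]) cube([32, 203, 750]);
  translate([32, 0, 0]) cube([502, 203, 23]);
  translate([32, 0, 337]) cube([502, 203, 23]);
  translate([32, 0, 674]) cube([502, 203, 23]);
}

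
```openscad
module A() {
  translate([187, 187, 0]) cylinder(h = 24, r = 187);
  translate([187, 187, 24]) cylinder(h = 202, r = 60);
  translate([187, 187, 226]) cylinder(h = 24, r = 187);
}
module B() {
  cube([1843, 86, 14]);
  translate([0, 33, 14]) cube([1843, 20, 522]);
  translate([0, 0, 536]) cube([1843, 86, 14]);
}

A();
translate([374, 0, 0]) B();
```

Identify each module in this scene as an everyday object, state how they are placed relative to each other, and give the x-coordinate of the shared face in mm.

The spool's +x face and the I-beam's −x face are both at x = 374 mm.

A is a spool. B is an I-beam. The I-beam is against the spool's +x side, with their −y faces flush. The x-coordinate of the shared face is 374 mm.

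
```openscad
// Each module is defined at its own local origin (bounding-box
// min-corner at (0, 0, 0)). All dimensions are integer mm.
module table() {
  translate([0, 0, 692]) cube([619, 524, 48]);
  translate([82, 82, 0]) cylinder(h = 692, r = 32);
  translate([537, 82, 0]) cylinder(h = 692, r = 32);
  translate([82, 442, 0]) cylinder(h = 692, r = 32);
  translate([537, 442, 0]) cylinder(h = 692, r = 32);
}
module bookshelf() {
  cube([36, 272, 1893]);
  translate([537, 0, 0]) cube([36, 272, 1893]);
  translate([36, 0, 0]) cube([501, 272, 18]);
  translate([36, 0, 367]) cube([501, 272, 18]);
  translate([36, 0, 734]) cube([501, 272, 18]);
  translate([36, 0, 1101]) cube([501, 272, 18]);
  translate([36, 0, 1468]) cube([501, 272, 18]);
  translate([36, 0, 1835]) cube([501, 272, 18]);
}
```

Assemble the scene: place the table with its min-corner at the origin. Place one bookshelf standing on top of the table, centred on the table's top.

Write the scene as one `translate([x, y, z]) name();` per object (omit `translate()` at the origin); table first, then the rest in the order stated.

table();
translate([23, 126, 740]) bookshelf();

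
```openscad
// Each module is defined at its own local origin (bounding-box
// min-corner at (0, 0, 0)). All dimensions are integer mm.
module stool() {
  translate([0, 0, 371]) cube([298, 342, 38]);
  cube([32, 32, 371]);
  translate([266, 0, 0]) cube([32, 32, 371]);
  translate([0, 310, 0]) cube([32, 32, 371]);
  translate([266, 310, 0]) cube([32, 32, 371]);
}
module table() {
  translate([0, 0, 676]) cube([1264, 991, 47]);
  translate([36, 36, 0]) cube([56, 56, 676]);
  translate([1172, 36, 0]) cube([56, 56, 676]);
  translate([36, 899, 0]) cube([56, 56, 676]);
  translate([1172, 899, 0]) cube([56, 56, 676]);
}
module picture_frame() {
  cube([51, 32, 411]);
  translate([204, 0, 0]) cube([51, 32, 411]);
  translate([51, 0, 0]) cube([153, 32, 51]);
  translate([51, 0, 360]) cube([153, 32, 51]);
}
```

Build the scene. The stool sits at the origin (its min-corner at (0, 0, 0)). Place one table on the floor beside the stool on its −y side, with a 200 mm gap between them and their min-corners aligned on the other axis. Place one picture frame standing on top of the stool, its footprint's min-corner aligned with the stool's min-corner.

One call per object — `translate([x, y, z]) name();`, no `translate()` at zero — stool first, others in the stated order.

stool();
translate([0, -1191, 0]) table();
translate([0, 0, 409]) picture_frame();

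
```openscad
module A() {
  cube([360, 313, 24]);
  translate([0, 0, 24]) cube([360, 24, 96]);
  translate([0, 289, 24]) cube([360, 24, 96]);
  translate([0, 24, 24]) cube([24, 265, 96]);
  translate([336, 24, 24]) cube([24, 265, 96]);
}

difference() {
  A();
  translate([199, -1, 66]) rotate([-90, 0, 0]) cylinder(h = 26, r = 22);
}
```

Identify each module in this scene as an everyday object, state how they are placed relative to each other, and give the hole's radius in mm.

The subtracted cylinder has r = 22 mm.

A is an open box. The open box has a circular hole through its front wall. The hole's radius is 22 mm.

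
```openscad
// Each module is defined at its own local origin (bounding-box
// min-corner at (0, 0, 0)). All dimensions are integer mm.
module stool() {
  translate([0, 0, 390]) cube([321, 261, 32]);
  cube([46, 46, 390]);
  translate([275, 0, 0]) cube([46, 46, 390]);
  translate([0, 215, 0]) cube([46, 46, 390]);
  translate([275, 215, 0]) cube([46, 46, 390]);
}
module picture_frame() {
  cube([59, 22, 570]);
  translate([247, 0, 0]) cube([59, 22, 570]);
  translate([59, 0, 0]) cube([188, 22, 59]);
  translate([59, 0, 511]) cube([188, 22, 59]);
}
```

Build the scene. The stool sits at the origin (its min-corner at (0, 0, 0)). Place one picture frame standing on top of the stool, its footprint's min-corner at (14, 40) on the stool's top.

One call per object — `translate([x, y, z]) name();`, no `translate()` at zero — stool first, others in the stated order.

stool();
translate([14, 40, 422]) picture_frame();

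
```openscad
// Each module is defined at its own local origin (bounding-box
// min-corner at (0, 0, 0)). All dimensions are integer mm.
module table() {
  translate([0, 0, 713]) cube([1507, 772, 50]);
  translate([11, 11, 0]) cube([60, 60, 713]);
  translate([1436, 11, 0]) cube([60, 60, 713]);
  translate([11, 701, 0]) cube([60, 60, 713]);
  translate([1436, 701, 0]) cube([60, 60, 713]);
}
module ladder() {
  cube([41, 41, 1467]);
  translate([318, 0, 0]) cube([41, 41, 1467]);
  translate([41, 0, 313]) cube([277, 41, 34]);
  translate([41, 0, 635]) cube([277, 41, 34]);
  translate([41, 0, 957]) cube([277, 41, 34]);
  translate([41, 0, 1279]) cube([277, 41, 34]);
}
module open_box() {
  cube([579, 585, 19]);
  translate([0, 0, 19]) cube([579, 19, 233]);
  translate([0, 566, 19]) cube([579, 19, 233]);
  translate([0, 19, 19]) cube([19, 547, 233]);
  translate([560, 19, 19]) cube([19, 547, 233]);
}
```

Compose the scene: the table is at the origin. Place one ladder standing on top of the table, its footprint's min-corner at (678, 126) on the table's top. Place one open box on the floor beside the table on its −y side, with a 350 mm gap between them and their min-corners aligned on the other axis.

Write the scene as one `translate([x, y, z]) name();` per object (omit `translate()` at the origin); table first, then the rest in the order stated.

table();
translate([678, 126, 763]) ladder();
translate([0, -935, 0]) open_box();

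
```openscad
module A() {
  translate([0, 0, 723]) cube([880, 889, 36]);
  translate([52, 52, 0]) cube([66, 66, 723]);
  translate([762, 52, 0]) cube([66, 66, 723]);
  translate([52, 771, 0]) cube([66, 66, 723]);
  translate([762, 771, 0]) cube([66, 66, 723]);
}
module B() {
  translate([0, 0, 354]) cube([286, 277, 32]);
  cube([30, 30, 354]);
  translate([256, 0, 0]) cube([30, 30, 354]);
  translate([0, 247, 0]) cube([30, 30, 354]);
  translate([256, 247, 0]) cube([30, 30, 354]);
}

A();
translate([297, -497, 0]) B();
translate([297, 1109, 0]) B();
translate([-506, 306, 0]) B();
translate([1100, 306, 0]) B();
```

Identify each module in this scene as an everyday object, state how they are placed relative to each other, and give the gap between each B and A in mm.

A is a table. B is a stool. Four stools sit around the table at the −y, +y, −x, +x sides. The gap between each stool and the table is 220 mm.

Each stool's nearest face is 220 mm from the table's bounding box.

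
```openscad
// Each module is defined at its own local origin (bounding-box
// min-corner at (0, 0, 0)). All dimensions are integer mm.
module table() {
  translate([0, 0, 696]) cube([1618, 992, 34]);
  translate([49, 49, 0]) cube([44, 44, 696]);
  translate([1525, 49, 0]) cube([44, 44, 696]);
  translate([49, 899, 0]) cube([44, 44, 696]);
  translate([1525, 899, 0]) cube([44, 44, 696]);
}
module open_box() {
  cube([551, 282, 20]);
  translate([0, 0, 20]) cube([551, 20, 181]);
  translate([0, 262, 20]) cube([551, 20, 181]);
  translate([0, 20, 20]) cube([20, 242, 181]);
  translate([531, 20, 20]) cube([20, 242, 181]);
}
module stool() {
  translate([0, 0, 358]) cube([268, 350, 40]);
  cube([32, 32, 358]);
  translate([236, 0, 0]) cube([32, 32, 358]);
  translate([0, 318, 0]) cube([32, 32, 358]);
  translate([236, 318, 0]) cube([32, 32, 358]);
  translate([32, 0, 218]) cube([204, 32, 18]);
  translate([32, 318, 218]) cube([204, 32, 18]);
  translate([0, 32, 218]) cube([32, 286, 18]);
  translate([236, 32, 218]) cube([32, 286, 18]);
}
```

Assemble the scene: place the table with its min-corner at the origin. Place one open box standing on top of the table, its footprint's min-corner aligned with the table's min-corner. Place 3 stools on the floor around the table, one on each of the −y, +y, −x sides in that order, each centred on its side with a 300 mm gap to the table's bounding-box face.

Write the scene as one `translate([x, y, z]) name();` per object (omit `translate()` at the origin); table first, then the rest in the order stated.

table();
translate([0, 0, 730]) open_box();
translate([675, -650, 0]) stool();
translate([675, 1292, 0]) stool();
translate([-568, 321, 0]) stool();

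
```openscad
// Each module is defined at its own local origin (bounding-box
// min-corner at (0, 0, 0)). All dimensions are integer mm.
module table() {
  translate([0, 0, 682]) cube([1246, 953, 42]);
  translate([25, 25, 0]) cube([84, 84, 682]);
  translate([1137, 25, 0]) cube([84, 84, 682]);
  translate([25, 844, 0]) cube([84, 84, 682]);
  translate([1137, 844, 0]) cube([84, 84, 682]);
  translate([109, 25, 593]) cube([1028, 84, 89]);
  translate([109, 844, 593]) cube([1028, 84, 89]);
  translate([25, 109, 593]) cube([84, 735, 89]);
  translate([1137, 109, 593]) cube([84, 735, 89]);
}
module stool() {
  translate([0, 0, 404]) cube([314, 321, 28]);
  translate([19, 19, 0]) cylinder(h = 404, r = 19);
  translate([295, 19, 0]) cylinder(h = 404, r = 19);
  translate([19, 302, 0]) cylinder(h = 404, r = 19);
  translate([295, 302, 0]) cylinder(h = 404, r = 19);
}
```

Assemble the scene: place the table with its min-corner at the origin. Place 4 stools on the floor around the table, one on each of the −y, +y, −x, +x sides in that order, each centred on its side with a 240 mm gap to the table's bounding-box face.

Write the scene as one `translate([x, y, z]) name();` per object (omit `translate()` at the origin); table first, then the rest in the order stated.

table();
translate([466, -561, 0]) stool();
translate([466, 1193, 0]) stool();
translate([-554, 316, 0]) stool();
translate([1486, 316, 0]) stool();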